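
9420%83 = 41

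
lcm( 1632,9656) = 115872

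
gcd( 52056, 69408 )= 17352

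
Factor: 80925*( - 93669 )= - 7580163825 = - 3^2 * 5^2*13^1*83^1*31223^1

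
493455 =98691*5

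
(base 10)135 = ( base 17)7g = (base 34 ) 3X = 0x87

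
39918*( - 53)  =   - 2115654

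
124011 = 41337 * 3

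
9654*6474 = 62499996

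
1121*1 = 1121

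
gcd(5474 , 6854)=46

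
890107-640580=249527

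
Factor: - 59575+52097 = - 7478 = - 2^1*3739^1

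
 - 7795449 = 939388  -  8734837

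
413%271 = 142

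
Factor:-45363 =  - 3^1*15121^1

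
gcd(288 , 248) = 8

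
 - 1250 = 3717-4967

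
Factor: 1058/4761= 2^1*3^( - 2)= 2/9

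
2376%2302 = 74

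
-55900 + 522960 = 467060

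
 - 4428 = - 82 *54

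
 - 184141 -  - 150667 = -33474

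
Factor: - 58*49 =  - 2^1*  7^2*29^1 = - 2842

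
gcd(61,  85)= 1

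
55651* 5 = 278255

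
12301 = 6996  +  5305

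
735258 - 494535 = 240723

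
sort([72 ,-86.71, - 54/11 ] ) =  [- 86.71,  -  54/11, 72] 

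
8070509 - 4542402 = 3528107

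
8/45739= 8/45739 = 0.00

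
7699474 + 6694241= 14393715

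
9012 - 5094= 3918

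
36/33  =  12/11 =1.09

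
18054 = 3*6018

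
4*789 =3156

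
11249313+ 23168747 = 34418060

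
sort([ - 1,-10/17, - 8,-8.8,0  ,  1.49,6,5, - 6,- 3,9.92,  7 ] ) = [ - 8.8,-8,-6,-3, - 1, - 10/17,0, 1.49,5,6,7,9.92]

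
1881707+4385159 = 6266866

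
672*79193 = 53217696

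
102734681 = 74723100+28011581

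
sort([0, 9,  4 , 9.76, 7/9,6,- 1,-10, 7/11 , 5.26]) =[ - 10,-1,0,7/11, 7/9, 4, 5.26 , 6, 9, 9.76] 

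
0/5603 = 0 = 0.00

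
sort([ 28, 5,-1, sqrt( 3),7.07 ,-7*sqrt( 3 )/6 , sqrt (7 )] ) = [- 7*sqrt(3)/6, - 1, sqrt( 3), sqrt( 7),5, 7.07,28 ]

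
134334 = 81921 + 52413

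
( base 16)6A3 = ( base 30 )1qj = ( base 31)1NP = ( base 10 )1699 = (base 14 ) 895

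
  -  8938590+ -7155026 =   -  16093616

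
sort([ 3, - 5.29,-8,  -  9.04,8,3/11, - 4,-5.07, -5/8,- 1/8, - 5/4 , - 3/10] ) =[ - 9.04,-8,  -  5.29, - 5.07,-4 ,  -  5/4, - 5/8, - 3/10,-1/8,3/11,3,8 ]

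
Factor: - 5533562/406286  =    -  149^1 * 599^1*6553^(  -  1 ) = - 89251/6553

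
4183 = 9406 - 5223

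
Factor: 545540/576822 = 2^1 * 3^ ( - 1)*5^1*27277^1 * 96137^ ( - 1)= 272770/288411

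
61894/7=8842 = 8842.00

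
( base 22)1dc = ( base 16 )30e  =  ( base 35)MC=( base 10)782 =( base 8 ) 1416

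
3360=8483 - 5123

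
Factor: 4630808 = 2^3 * 7^1 *13^1 * 6361^1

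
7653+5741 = 13394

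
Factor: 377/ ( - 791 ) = - 7^(  -  1)*13^1* 29^1*113^ (- 1)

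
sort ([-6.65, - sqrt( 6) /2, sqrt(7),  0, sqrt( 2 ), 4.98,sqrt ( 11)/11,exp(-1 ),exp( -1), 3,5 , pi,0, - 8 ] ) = [ -8,-6.65, -sqrt(6) /2,0,0,sqrt( 11)/11,  exp (-1 ),exp( -1),sqrt ( 2),sqrt( 7),3,pi,4.98,5 ] 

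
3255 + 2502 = 5757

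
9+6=15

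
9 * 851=7659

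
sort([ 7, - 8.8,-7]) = [ - 8.8, - 7, 7 ]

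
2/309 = 2/309 = 0.01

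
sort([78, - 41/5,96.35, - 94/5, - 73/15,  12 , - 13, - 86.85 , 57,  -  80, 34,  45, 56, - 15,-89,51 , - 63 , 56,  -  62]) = [ -89,-86.85, - 80,-63,-62, - 94/5,  -  15,-13,-41/5,-73/15, 12,  34, 45, 51,  56  ,  56,57, 78,96.35]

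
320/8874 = 160/4437 = 0.04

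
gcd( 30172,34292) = 4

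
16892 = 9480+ 7412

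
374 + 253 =627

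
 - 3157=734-3891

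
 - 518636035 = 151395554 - 670031589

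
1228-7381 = -6153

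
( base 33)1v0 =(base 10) 2112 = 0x840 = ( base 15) 95c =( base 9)2806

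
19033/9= 19033/9 = 2114.78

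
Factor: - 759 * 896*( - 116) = 78887424= 2^9*3^1*7^1*11^1*23^1*29^1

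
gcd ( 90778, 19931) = 1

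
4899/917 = 4899/917 =5.34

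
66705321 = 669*99709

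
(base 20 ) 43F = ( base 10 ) 1675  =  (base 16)68b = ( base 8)3213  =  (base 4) 122023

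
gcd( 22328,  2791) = 2791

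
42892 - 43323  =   - 431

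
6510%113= 69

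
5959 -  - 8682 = 14641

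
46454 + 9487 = 55941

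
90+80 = 170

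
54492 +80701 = 135193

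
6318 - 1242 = 5076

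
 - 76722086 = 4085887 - 80807973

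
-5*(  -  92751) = 463755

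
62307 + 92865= 155172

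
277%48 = 37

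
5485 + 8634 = 14119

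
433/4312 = 433/4312 = 0.10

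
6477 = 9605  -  3128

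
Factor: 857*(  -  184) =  - 2^3 * 23^1*857^1 = - 157688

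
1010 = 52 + 958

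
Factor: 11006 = 2^1*5503^1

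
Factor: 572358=2^1*3^1*95393^1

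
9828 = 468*21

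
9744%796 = 192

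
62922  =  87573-24651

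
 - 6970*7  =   - 48790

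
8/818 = 4/409 = 0.01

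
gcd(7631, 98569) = 1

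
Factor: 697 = 17^1 * 41^1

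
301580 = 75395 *4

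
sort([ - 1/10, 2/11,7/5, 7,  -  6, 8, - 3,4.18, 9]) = [  -  6, - 3, - 1/10, 2/11, 7/5,4.18, 7, 8,  9 ]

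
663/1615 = 39/95=0.41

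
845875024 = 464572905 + 381302119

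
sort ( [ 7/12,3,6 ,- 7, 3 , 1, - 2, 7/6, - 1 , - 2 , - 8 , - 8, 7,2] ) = [-8, - 8,-7,-2,-2,-1, 7/12 , 1 , 7/6,2,3, 3,6,7]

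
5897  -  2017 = 3880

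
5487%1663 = 498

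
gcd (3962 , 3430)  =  14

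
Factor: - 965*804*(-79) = 2^2*3^1*5^1*67^1* 79^1*193^1 = 61292940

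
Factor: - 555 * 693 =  - 3^3*5^1* 7^1 * 11^1*37^1 = - 384615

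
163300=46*3550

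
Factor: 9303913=17^1*109^1*5021^1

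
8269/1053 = 7 + 898/1053 = 7.85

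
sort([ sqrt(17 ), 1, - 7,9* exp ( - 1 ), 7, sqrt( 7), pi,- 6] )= [ - 7, - 6,1,sqrt (7 ),pi, 9*exp( - 1 ),  sqrt( 17), 7]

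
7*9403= 65821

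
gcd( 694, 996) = 2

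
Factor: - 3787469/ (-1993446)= 541067/284778 = 2^( - 1)*3^( - 2)*13^( - 1 )*509^1*1063^1*1217^( - 1 )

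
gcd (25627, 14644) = 3661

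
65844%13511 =11800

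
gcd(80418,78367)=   1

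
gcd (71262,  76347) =9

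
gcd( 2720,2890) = 170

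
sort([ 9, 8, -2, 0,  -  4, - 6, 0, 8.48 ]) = [ - 6, - 4, -2,0,0, 8, 8.48,9] 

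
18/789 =6/263   =  0.02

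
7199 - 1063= 6136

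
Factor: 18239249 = 7^1 * 17^1*153271^1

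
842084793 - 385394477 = 456690316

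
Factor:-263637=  - 3^2*11^1*2663^1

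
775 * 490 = 379750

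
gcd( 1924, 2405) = 481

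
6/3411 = 2/1137 = 0.00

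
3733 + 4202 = 7935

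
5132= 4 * 1283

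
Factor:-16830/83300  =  -2^ (-1)*3^2 * 5^( - 1)*7^( -2)*11^1 =-99/490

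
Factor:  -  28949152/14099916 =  - 7237288/3524979 = - 2^3*3^( - 1)*29^( - 1 )*31^( - 1)*1307^( - 1 )* 904661^1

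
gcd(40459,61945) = 1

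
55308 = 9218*6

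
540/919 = 540/919 =0.59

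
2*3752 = 7504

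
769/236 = 769/236 = 3.26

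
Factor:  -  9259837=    - 9259837^1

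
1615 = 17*95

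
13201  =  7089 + 6112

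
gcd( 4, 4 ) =4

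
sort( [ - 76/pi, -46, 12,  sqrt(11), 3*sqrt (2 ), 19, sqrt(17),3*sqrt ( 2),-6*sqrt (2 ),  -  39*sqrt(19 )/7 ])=[ - 46, - 39*sqrt( 19)/7 , - 76/pi, - 6*sqrt(2),sqrt( 11),sqrt(17), 3*sqrt(2),3* sqrt(2),12, 19] 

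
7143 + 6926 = 14069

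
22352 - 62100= - 39748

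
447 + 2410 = 2857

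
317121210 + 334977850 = 652099060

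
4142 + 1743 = 5885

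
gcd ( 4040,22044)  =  4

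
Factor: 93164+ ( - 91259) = 3^1 * 5^1 * 127^1 = 1905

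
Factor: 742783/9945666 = 2^( - 1 ) * 3^( - 4)*29^( - 2)*73^(-1)*742783^1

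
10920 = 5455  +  5465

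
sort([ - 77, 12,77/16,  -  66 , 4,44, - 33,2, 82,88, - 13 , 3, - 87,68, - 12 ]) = [ - 87, - 77, - 66, - 33, - 13 , - 12,2, 3, 4,77/16,12,44,68, 82,88 ]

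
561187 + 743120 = 1304307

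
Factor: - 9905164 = -2^2*2476291^1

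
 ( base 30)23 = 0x3f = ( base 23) 2h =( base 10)63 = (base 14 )47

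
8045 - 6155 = 1890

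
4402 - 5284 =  - 882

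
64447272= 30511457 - - 33935815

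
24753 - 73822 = - 49069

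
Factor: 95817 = 3^1*19^1*41^2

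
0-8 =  - 8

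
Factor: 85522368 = 2^6*3^1*383^1 * 1163^1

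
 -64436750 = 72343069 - 136779819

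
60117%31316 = 28801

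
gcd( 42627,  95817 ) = 3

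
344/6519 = 344/6519 = 0.05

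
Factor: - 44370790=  - 2^1*5^1*61^1*72739^1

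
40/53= 40/53= 0.75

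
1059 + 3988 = 5047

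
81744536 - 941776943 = - 860032407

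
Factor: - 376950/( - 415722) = 5^2 *7^1 * 193^( - 1)  =  175/193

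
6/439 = 6/439 = 0.01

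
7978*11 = 87758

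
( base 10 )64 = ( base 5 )224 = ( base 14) 48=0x40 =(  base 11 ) 59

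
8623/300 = 8623/300 =28.74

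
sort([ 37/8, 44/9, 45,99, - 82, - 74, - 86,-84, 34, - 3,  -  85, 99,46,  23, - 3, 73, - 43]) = [ - 86, - 85,  -  84, - 82, - 74, - 43, - 3,- 3, 37/8, 44/9, 23,  34, 45, 46,73,99, 99]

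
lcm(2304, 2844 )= 182016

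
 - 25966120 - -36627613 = 10661493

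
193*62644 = 12090292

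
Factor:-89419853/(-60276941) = 71^( - 1) * 89^ ( - 1)*9539^(-1) * 89419853^1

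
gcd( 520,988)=52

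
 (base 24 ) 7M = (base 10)190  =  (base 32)5U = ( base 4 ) 2332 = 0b10111110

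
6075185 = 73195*83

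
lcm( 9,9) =9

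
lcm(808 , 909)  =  7272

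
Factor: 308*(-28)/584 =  - 2^1*7^2*11^1*73^( - 1) = - 1078/73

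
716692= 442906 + 273786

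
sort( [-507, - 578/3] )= [  -  507, - 578/3]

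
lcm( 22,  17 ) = 374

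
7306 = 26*281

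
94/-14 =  - 47/7 = - 6.71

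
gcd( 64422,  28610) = 2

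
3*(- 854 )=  - 2562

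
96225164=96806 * 994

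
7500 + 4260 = 11760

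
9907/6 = 9907/6 = 1651.17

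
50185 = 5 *10037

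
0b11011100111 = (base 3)2102110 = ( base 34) 1hx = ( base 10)1767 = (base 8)3347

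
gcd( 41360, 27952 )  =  16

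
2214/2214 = 1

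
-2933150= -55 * 53330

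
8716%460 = 436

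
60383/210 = 287 + 113/210 = 287.54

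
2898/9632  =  207/688=0.30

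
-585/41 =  - 585/41 = -14.27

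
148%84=64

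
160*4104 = 656640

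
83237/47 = 1771 = 1771.00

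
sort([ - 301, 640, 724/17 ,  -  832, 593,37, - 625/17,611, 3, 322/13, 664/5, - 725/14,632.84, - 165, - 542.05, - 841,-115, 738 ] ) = [ -841, - 832, - 542.05 , - 301, - 165, - 115 , - 725/14, - 625/17, 3,322/13 , 37,724/17,664/5, 593, 611, 632.84,  640 , 738]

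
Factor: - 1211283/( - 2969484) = 2^( - 2)*3^1*7^ (-1 )*23^( - 1)*29^( - 1)*53^(-1)*134587^1 = 403761/989828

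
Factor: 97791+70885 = 168676 = 2^2*42169^1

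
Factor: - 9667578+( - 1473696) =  - 2^1*3^1*181^1*10259^1 = - 11141274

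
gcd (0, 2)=2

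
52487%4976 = 2727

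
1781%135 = 26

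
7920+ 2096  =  10016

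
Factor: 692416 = 2^6*31^1*349^1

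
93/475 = 93/475 =0.20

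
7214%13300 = 7214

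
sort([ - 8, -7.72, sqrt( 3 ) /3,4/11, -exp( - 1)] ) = [ - 8,- 7.72, - exp( - 1), 4/11, sqrt( 3)/3 ] 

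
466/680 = 233/340 = 0.69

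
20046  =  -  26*( - 771 )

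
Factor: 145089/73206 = 329/166 = 2^(- 1) * 7^1*47^1 * 83^( - 1)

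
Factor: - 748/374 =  - 2 = - 2^1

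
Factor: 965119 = 883^1 * 1093^1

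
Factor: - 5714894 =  - 2^1 * 181^1* 15787^1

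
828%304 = 220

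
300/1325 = 12/53 = 0.23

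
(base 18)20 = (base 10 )36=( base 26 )1A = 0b100100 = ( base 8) 44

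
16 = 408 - 392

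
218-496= -278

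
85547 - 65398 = 20149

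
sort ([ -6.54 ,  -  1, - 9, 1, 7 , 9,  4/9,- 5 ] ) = [ - 9,  -  6.54,  -  5, - 1,4/9, 1, 7,9 ]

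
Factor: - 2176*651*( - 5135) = 2^7*3^1*5^1*7^1*13^1*17^1*31^1*79^1 = 7274117760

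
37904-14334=23570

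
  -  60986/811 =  - 60986/811 = - 75.20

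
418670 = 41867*10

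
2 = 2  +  0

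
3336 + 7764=11100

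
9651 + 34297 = 43948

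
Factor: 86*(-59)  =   - 2^1*43^1 *59^1 =- 5074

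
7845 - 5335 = 2510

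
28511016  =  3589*7944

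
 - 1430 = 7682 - 9112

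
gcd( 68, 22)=2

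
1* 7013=7013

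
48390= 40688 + 7702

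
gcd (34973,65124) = 1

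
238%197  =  41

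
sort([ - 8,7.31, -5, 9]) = [  -  8, -5, 7.31, 9]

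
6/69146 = 3/34573 = 0.00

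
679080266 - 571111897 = 107968369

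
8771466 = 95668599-86897133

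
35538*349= 12402762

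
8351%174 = 173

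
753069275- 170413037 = 582656238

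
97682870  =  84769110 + 12913760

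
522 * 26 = 13572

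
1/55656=1/55656 = 0.00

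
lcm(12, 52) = 156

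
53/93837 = 53/93837 = 0.00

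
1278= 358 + 920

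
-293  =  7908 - 8201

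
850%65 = 5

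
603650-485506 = 118144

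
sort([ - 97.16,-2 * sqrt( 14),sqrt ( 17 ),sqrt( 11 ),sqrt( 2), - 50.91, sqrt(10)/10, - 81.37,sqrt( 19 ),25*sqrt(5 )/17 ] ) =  [ - 97.16, - 81.37, - 50.91, - 2*sqrt( 14),sqrt ( 10) /10,sqrt (2),25*sqrt( 5) /17,sqrt( 11 ),sqrt( 17),sqrt( 19) ]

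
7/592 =7/592 = 0.01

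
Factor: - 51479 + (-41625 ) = - 2^4*11^1*23^2 =- 93104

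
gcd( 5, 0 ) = 5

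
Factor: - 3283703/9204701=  - 193159/541453 =-11^( - 1 )*419^1*461^1  *49223^( - 1 ) 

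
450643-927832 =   -  477189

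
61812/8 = 15453/2=   7726.50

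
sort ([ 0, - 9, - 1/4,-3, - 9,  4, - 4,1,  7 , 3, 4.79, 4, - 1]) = [  -  9 , - 9, - 4,-3,-1,-1/4,0 , 1,3, 4, 4 , 4.79, 7 ] 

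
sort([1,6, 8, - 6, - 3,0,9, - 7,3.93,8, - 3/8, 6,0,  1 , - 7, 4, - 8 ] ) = [ - 8, - 7 ,-7, - 6,  -  3, - 3/8,0,0, 1,1, 3.93,4,6,6, 8,8,9]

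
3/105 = 1/35 = 0.03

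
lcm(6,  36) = 36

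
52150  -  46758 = 5392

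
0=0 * 9882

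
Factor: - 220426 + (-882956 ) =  - 2^1*  3^4*7^2*139^1 = - 1103382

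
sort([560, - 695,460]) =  [ - 695, 460,560]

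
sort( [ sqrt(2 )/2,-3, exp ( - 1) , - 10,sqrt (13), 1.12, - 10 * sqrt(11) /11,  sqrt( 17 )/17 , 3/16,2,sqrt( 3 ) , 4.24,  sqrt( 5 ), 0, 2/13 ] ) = [ - 10,-10*sqrt ( 11 )/11,-3,  0,  2/13, 3/16,sqrt( 17 )/17,exp( - 1),sqrt ( 2)/2,1.12,sqrt( 3),  2, sqrt(5),sqrt( 13 ),  4.24]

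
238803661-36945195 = 201858466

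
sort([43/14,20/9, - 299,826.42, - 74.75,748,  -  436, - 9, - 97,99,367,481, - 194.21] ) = [-436,-299 ,-194.21, - 97,-74.75,-9, 20/9, 43/14,99,367,481,748, 826.42] 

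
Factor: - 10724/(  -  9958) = 14/13= 2^1*7^1 * 13^ ( - 1) 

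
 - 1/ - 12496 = 1/12496= 0.00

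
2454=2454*1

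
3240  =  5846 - 2606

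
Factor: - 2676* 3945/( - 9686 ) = 2^1*3^2 * 5^1 * 29^( - 1 )*167^( - 1 ) * 223^1*263^1 = 5278410/4843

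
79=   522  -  443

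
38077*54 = 2056158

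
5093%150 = 143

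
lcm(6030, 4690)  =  42210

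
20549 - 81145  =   - 60596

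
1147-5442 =-4295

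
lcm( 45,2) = 90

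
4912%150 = 112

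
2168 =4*542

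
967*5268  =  5094156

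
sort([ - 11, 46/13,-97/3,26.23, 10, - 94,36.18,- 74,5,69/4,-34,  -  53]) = [ - 94,-74,-53,-34, - 97/3,  -  11,46/13,5,10,69/4,26.23, 36.18]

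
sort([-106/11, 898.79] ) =[ - 106/11, 898.79 ]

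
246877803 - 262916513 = - 16038710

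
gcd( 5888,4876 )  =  92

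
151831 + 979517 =1131348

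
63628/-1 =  - 63628/1 = - 63628.00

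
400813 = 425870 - 25057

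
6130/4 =1532 + 1/2 = 1532.50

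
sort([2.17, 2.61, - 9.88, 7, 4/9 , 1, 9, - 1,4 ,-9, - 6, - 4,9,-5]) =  [-9.88, - 9,-6, - 5, - 4, - 1, 4/9,1, 2.17, 2.61 , 4, 7,9,  9 ]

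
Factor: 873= 3^2 * 97^1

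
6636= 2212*3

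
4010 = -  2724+6734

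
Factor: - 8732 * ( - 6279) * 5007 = 2^2*3^2 * 7^1 * 13^1*23^1*37^1 * 59^1*1669^1  =  274524937596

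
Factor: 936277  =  71^1*13187^1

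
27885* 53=1477905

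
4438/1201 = 4438/1201 = 3.70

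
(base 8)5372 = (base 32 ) 2NQ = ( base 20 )70a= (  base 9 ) 3762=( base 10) 2810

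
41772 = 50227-8455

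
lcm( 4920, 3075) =24600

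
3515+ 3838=7353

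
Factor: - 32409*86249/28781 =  - 3^2*13^1*17^( - 1 ) * 277^1*1693^( - 1 )*86249^1=- 2795243841/28781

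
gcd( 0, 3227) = 3227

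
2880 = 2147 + 733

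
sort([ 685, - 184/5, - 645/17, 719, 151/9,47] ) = [ - 645/17,-184/5, 151/9,47,685, 719 ]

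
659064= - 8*(-82383 ) 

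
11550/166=5775/83 = 69.58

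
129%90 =39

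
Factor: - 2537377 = - 137^1*18521^1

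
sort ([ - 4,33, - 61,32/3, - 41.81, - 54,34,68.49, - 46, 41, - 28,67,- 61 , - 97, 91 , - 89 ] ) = [ - 97, - 89, - 61, - 61, - 54,- 46, - 41.81, - 28, - 4,32/3,33,  34,41,67, 68.49,  91 ] 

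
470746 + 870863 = 1341609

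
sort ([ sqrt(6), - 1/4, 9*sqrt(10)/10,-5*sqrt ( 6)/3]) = [ - 5*sqrt(6 )/3, - 1/4, sqrt ( 6 ), 9*sqrt (10) /10 ]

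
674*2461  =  1658714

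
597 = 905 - 308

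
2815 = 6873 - 4058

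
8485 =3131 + 5354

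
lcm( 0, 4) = 0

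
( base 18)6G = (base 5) 444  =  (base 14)8C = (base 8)174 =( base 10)124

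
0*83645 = 0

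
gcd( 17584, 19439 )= 7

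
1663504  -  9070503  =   -7406999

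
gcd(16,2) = 2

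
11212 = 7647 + 3565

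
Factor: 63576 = 2^3*3^2 * 883^1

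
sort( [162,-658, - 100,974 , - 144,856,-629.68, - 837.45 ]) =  [ - 837.45, -658 , - 629.68,-144, - 100, 162,856,974 ]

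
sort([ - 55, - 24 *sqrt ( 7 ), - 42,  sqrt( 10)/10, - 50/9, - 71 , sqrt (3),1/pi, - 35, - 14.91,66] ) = [ - 71, - 24*sqrt( 7),- 55 ,-42, - 35, - 14.91,- 50/9 , sqrt( 10 ) /10,1/pi, sqrt (3),  66 ]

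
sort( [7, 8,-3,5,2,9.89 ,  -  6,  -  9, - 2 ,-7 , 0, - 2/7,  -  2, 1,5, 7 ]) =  [ - 9, - 7, - 6, - 3, - 2,  -  2, - 2/7, 0,1,2,5,  5,7,7, 8,  9.89 ] 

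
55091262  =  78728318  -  23637056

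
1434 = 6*239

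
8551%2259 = 1774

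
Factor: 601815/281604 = 2^( - 2)*5^1*31^( - 1)*53^1 =265/124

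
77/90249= 77/90249 = 0.00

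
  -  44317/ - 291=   44317/291 = 152.29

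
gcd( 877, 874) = 1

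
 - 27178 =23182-50360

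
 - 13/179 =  - 1 + 166/179  =  -0.07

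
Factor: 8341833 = 3^1 * 59^1*47129^1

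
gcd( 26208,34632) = 936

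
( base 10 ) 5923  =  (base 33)5EG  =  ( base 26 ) 8JL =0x1723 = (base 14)2231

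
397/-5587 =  - 397/5587= - 0.07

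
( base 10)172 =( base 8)254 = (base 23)7B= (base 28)64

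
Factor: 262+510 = 772 = 2^2*193^1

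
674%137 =126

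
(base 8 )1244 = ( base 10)676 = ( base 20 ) 1dg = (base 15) 301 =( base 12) 484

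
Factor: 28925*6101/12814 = 2^(-1)*5^2*13^1*43^( - 1)*89^1*149^( - 1)*6101^1 = 176471425/12814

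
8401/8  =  8401/8 =1050.12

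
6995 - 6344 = 651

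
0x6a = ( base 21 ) 51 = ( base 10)106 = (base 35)31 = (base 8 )152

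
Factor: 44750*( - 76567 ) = - 3426373250 = - 2^1 *5^3*23^1*179^1*3329^1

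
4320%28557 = 4320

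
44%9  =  8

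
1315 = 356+959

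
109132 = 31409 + 77723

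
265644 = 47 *5652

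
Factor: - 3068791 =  - 11^1*278981^1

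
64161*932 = 59798052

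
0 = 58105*0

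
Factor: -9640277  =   - 19^1*507383^1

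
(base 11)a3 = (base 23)4L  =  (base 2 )1110001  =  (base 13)89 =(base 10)113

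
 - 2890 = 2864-5754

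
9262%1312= 78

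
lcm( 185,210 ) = 7770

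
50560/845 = 59+141/169 = 59.83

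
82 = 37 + 45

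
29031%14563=14468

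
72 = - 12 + 84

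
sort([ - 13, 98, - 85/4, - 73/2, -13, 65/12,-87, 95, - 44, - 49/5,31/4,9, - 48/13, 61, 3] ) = [ - 87, -44, - 73/2, - 85/4, - 13, - 13, - 49/5,-48/13,  3,  65/12, 31/4,9 , 61,95, 98]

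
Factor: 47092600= 2^3*5^2 * 41^1 * 5743^1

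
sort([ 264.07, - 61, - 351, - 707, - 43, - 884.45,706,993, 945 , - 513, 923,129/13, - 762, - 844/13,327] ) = [  -  884.45, - 762, - 707, - 513, - 351, - 844/13, - 61, - 43, 129/13,264.07,327, 706,923,  945 , 993 ] 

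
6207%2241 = 1725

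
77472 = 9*8608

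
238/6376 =119/3188  =  0.04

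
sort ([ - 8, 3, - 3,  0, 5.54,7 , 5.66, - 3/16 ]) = [ - 8 ,-3, - 3/16 , 0,  3,5.54,  5.66,7 ] 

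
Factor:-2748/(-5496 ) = 2^(-1 )  =  1/2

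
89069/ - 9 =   -  9897 + 4/9 = - 9896.56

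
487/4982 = 487/4982 = 0.10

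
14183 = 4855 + 9328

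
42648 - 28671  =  13977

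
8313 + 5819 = 14132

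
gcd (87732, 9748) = 9748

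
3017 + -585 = 2432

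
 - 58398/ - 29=58398/29 = 2013.72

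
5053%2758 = 2295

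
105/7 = 15=15.00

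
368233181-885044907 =  -  516811726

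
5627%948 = 887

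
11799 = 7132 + 4667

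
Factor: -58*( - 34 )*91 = 179452 = 2^2*7^1*13^1*17^1*29^1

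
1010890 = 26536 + 984354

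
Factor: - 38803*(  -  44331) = 1720175793= 3^1 * 7^1 * 2111^1*38803^1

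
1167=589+578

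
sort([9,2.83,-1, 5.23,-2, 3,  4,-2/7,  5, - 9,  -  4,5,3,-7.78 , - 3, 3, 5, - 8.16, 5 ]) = [-9, - 8.16,-7.78, - 4,-3 ,-2,-1,-2/7,2.83,3, 3,3, 4 , 5,5,5,5,5.23, 9 ]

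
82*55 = 4510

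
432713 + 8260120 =8692833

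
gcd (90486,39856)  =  2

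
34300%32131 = 2169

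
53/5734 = 53/5734 = 0.01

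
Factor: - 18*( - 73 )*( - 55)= -2^1*3^2 * 5^1*11^1*73^1  =  -72270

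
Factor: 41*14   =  574 = 2^1*7^1*41^1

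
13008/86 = 151 + 11/43 = 151.26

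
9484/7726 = 4742/3863 = 1.23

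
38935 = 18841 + 20094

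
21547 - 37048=-15501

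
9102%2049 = 906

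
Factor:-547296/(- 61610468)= 2^3*3^1*23^ ( - 1 )*5701^1*669679^( - 1) = 136824/15402617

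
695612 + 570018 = 1265630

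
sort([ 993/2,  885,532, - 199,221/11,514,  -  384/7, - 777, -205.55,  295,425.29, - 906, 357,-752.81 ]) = [ - 906, - 777, - 752.81, - 205.55, - 199, -384/7, 221/11 , 295, 357,  425.29,  993/2,514, 532, 885 ]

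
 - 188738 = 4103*(-46) 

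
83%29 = 25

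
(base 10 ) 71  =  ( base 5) 241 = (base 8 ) 107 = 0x47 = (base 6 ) 155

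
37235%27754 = 9481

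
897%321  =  255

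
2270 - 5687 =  - 3417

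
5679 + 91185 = 96864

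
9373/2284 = 4 + 237/2284 = 4.10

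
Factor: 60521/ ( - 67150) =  - 2^( - 1 )*5^( -2 )*17^( - 1 )*79^( - 1) * 60521^1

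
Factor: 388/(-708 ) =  - 97/177=- 3^( -1) * 59^( - 1)*97^1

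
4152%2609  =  1543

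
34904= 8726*4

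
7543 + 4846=12389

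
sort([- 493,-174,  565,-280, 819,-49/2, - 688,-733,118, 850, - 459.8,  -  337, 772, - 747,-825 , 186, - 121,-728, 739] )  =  [ - 825,-747, -733, - 728, - 688, - 493 ,-459.8, -337, - 280, - 174,  -  121,-49/2, 118,186, 565, 739, 772,  819, 850 ] 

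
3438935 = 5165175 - 1726240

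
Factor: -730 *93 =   -  2^1*3^1 *5^1 * 31^1*73^1 = -67890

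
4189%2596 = 1593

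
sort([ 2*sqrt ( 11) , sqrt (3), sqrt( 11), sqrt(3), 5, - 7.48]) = [ - 7.48, sqrt(3 ),sqrt ( 3), sqrt( 11 ), 5, 2 * sqrt(11) ]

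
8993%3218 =2557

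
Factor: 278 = 2^1*139^1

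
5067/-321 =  - 16 + 23/107 = - 15.79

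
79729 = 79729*1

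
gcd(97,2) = 1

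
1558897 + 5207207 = 6766104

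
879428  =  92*9559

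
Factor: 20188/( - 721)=-28 = -2^2*7^1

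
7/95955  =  7/95955 = 0.00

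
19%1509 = 19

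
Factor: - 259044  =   - 2^2*3^1*21587^1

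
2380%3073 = 2380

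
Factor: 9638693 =373^1*25841^1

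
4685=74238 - 69553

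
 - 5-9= - 14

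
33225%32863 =362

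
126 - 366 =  - 240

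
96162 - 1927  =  94235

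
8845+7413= 16258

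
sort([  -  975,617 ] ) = [ - 975,617 ] 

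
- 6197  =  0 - 6197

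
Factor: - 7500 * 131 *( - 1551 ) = 2^2*3^2 *5^4*  11^1 * 47^1*131^1 = 1523857500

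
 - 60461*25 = -1511525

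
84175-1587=82588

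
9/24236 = 9/24236 = 0.00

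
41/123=1/3 = 0.33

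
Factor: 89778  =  2^1*3^1*13^1*1151^1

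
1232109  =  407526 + 824583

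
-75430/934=  -  81+112/467 = - 80.76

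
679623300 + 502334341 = 1181957641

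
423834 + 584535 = 1008369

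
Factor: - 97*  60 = -5820 = - 2^2*3^1*5^1*97^1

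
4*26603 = 106412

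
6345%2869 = 607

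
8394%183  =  159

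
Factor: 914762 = 2^1*457381^1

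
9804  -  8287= 1517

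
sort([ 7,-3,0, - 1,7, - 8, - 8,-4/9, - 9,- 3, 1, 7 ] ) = [ - 9, - 8, - 8, - 3, -3, - 1, - 4/9,  0, 1, 7, 7,  7] 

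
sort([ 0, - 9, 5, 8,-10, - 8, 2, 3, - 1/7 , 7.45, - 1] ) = [ - 10 ,-9,  -  8, - 1 , - 1/7, 0,2 , 3, 5,7.45, 8]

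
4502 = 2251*2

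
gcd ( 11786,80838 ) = 2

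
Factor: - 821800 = -2^3*5^2*7^1 * 587^1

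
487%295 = 192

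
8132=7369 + 763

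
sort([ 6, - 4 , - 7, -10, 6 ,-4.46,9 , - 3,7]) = [ -10, - 7 , - 4.46  , - 4, - 3, 6,6,  7 , 9 ]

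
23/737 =23/737 =0.03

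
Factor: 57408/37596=2^4*23^1 * 241^( - 1) =368/241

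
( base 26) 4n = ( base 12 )A7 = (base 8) 177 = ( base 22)5H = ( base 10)127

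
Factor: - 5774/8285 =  - 2^1*5^( - 1)*1657^(- 1)*2887^1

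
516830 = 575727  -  58897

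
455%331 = 124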